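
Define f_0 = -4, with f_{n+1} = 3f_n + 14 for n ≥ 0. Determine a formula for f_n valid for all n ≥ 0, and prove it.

Claim: f_n = 3^{n+1} − 7.

Base case: f_0 = -4, and 3^{0+1} − 7 = 3 − 7 = -4.
Assume f_j = 3^{j+1} − 7 for some j ≥ 0.
Then f_{j+1} = 3f_j + 14 = 3·(3^{j+1} − 7) + 14 = 3^{j+2} − 21 + 14 = 3^{j+2} − 7.
So the formula holds for j+1, and by induction f_n = 3^{n+1} − 7 for all n ≥ 0.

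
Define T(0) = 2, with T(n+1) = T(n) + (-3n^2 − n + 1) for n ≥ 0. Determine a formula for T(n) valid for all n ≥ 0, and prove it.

Claim: T(n) = -n^3 + n^2 + n + 2.

Base case: T(0) = 2, and -0^3 + 0^2 + 0 + 2 = 2.
Assume T(k) = -k^3 + k^2 + k + 2.
Then T(k+1) = T(k) + (-3k^2 − k + 1) = (-k^3 + k^2 + k + 2) + (-3k^2 − k + 1) = -k^3 − 2k^2 + 3,
and -(k+1)^3 + (k+1)^2 + (k+1) + 2 = -k^3 − 2k^2 + 3.
This completes the inductive step, so T(n) = -n^3 + n^2 + n + 2 for all n ≥ 0.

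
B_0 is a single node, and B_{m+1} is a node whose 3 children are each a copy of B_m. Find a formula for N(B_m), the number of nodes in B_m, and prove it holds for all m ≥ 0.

Claim: N(B_m) = (3^{m+1} − 1)/2.

Base case: N(B_0) = 1, and (3^{0+1} − 1)/2 = 1.
Assume N(B_j) = (3^{j+1} − 1)/2.
Then N(B_{j+1}) = 1 + 3N(B_j) = 1 + 3·(3^{j+1} − 1)/2 = 1 + (3^{j+2} − 3)/2 = (2 + 3^{j+2} − 3)/2 = (3^{j+2} − 1)/2.
By induction, N(B_m) = (3^{m+1} − 1)/2 for all m ≥ 0.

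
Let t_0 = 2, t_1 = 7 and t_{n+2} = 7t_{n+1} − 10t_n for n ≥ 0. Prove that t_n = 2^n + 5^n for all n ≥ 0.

Base cases: t_0 = 2 and 2^0 + 5^0 = 2; t_1 = 7 and 2^1 + 5^1 = 7.
Assume t_j = 2^j + 5^j for all 0 ≤ j ≤ k, where k ≥ 1.
Then t_{k+1} = 7t_k − 10t_{k−1} = 7·(2^k + 5^k) − 10·(2^{k−1} + 5^{k−1}) = (7·2 − 10)2^{k−1} + (7·5 − 10)5^{k−1} = 4·2^{k−1} + 25·5^{k−1} = 2^{k+1} + 5^{k+1}.
This completes the inductive step, so t_n = 2^n + 5^n for all n ≥ 0.

t_n = 2^n + 5^n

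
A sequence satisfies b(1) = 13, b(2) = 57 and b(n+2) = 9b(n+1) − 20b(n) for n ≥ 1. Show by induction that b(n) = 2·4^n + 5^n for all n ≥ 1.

Base cases: b(1) = 13 and 2·4^1 + 5^1 = 13; b(2) = 57 and 2·4^2 + 5^2 = 57.
Assume b(j) = 2·4^j + 5^j for all 1 ≤ j ≤ r, where r ≥ 2.
Then b(r+1) = 9b(r) − 20b(r−1) = 9·(2·4^r + 5^r) − 20·(2·4^{r−1} + 5^{r−1}) = 2·(9·4 − 20)4^{r−1} + (9·5 − 20)5^{r−1} = 32·4^{r−1} + 25·5^{r−1} = 2·4^{r+1} + 5^{r+1}.
Hence b(n) = 2·4^n + 5^n for every n ≥ 1, by strong induction.

b(n) = 2·4^n + 5^n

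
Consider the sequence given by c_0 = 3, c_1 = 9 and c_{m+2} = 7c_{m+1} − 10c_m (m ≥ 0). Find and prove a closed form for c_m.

Claim: c_m = 5^m + 2·2^m.

Base cases: c_0 = 3 and 5^0 + 2·2^0 = 3; c_1 = 9 and 5^1 + 2·2^1 = 9.
Assume c_j = 5^j + 2·2^j for all 0 ≤ j ≤ k, where k ≥ 1.
Then c_{k+1} = 7c_k − 10c_{k−1} = 7·(5^k + 2·2^k) − 10·(5^{k−1} + 2·2^{k−1}) = (7·5 − 10)5^{k−1} + 2·(7·2 − 10)2^{k−1} = 25·5^{k−1} + 8·2^{k−1} = 5^{k+1} + 2·2^{k+1}.
Hence c_m = 5^m + 2·2^m for every m ≥ 0, by strong induction.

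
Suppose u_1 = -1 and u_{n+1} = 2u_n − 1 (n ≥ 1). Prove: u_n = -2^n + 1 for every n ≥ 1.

Base case: u_1 = -1, and -2^1 + 1 = -2 + 1 = -1.
Assume u_j = -2^j + 1 for some j ≥ 1.
Then u_{j+1} = 2u_j − 1 = 2·(-2^j + 1) − 1 = -2^{j+1} + 2 − 1 = -2^{j+1} + 1.
By induction, u_n = -2^n + 1 for all n ≥ 1.

u_n = -2^n + 1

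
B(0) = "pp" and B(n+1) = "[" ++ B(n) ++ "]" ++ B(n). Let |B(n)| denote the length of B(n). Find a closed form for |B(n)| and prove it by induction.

Claim: |B(n)| = 2^{n+2} − 2.

Base case: |B(0)| = 2, and 2^{0+2} − 2 = 2.
Assume |B(j)| = 2^{j+2} − 2.
Then |B(j+1)| = 1 + |B(j)| + 1 + |B(j)| = 2|B(j)| + 2 = 2(2^{j+2} − 2) + 2 = 2^{j+3} − 4 + 2 = 2^{j+3} − 2.
This completes the inductive step, so |B(n)| = 2^{n+2} − 2 for all n ≥ 0.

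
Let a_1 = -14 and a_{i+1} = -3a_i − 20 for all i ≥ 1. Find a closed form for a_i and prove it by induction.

Claim: a_i = 3·(-3)^i − 5.

Base case: a_1 = -14, and 3·(-3)^1 − 5 = -9 − 5 = -14.
Assume a_r = 3·(-3)^r − 5 for some r ≥ 1.
Then a_{r+1} = -3a_r − 20 = -3·(3·(-3)^r − 5) − 20 = -9·(-3)^r + 15 − 20 = 3·(-3)^{r+1} − 5.
Hence a_i = 3·(-3)^i − 5 for every i ≥ 1, by induction.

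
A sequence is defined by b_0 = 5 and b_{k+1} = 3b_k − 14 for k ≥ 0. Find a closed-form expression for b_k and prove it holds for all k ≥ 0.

Claim: b_k = -2·3^k + 7.

Base case: b_0 = 5, and -2·3^0 + 7 = -2 + 7 = 5.
Assume b_r = -2·3^r + 7 for some r ≥ 0.
Then b_{r+1} = 3b_r − 14 = 3·(-2·3^r + 7) − 14 = -6·3^r + 21 − 14 = -2·3^{r+1} + 7.
This completes the inductive step, so b_k = -2·3^k + 7 for all k ≥ 0.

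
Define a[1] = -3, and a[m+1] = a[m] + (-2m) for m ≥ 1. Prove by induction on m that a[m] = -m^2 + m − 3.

Base case: a[1] = -3, and -1^2 + 1 − 3 = -3.
Assume a[j] = -j^2 + j − 3.
Then a[j+1] = a[j] + (-2j) = (-j^2 + j − 3) + (-2j) = -j^2 − j − 3,
and -(j+1)^2 + (j+1) − 3 = -j^2 − j − 3.
Hence a[m] = -m^2 + m − 3 for every m ≥ 1, by induction.

a[m] = -m^2 + m − 3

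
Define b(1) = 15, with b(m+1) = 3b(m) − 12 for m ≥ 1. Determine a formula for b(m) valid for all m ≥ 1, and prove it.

Claim: b(m) = 3^{m+1} + 6.

Base case: b(1) = 15, and 3^{1+1} + 6 = 9 + 6 = 15.
Assume b(j) = 3^{j+1} + 6 for some j ≥ 1.
Then b(j+1) = 3b(j) − 12 = 3·(3^{j+1} + 6) − 12 = 3^{j+2} + 18 − 12 = 3^{j+2} + 6.
By induction, b(m) = 3^{m+1} + 6 for all m ≥ 1.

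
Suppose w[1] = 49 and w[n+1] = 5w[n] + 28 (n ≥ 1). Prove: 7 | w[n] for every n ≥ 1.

Base case: w[1] = 49 = 7·7, so 7 | w[1].
Assume 7 | w[j], so w[j] = 7t for some integer t.
Then w[j+1] = 5w[j] + 28 = 5·(7t) + 28 = 7(5t + 4), so 7 | w[j+1].
So the property holds for j+1, and by induction 7 | w[n] for all n ≥ 1.

7 | w[n]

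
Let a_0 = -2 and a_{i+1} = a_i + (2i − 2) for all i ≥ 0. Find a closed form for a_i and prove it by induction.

Claim: a_i = i^2 − 3i − 2.

Base case: a_0 = -2, and 0^2 − 3·0 − 2 = -2.
Assume a_m = m^2 − 3m − 2.
Then a_{m+1} = a_m + (2m − 2) = (m^2 − 3m − 2) + (2m − 2) = m^2 − m − 4,
and (m+1)^2 − 3·(m+1) − 2 = m^2 − m − 4.
Hence a_i = i^2 − 3i − 2 for every i ≥ 0, by induction.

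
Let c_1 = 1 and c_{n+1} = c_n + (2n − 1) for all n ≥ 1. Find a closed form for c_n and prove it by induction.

Claim: c_n = n^2 − 2n + 2.

Base case: c_1 = 1, and 1^2 − 2·1 + 2 = 1.
Assume c_j = j^2 − 2j + 2.
Then c_{j+1} = c_j + (2j − 1) = (j^2 − 2j + 2) + (2j − 1) = j^2 + 1,
and (j+1)^2 − 2·(j+1) + 2 = j^2 + 1.
This completes the inductive step, so c_n = n^2 − 2n + 2 for all n ≥ 1.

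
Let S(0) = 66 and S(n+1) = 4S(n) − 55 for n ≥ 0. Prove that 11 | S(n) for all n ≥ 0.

Base case: S(0) = 66 = 11·6, so 11 | S(0).
Assume 11 | S(j), so S(j) = 11t for some integer t.
Then S(j+1) = 4S(j) − 55 = 4·(11t) − 55 = 11(4t − 5), so 11 | S(j+1).
This completes the inductive step, so 11 | S(n) for all n ≥ 0.

11 | S(n)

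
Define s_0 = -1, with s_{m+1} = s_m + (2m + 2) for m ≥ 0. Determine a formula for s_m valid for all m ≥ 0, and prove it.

Claim: s_m = m^2 + m − 1.

Base case: s_0 = -1, and 0^2 + 0 − 1 = -1.
Assume s_j = j^2 + j − 1.
Then s_{j+1} = s_j + (2j + 2) = (j^2 + j − 1) + (2j + 2) = j^2 + 3j + 1,
and (j+1)^2 + (j+1) − 1 = j^2 + 3j + 1.
Hence s_m = m^2 + m − 1 for every m ≥ 0, by induction.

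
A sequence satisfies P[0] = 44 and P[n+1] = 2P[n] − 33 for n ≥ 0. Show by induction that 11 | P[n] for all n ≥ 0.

Base case: P[0] = 44 = 11·4, so 11 | P[0].
Assume 11 | P[j], so P[j] = 11t for some integer t.
Then P[j+1] = 2P[j] − 33 = 2·(11t) − 33 = 11(2t − 3), so 11 | P[j+1].
This completes the inductive step, so 11 | P[n] for all n ≥ 0.

11 | P[n]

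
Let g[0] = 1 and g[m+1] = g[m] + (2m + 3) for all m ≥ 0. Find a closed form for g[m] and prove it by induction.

Claim: g[m] = m^2 + 2m + 1.

Base case: g[0] = 1, and 0^2 + 2·0 + 1 = 1.
Assume g[j] = j^2 + 2j + 1.
Then g[j+1] = g[j] + (2j + 3) = (j^2 + 2j + 1) + (2j + 3) = j^2 + 4j + 4,
and (j+1)^2 + 2·(j+1) + 1 = j^2 + 4j + 4.
Hence g[m] = m^2 + 2m + 1 for every m ≥ 0, by induction.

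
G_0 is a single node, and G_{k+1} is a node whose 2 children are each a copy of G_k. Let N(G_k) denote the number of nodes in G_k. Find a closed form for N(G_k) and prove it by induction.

Claim: N(G_k) = 2^{k+1} − 1.

Base case: N(G_0) = 1, and 2^{0+1} − 1 = 1.
Assume N(G_m) = 2^{m+1} − 1.
Then N(G_{m+1}) = 1 + 2N(G_m) = 1 + 2(2^{m+1} − 1) = 2^{m+2} − 2 + 1 = 2^{m+2} − 1.
This completes the inductive step, so N(G_k) = 2^{k+1} − 1 for all k ≥ 0.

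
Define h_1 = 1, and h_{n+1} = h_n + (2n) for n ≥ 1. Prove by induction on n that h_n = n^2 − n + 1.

Base case: h_1 = 1, and 1^2 − 1 + 1 = 1.
Assume h_m = m^2 − m + 1.
Then h_{m+1} = h_m + (2m) = (m^2 − m + 1) + (2m) = m^2 + m + 1,
and (m+1)^2 − (m+1) + 1 = m^2 + m + 1.
By induction, h_n = n^2 − n + 1 for all n ≥ 1.

h_n = n^2 − n + 1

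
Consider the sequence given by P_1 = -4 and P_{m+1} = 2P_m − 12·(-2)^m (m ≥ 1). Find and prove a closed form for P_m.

Claim: P_m = 2^m + 3·(-2)^m.

Base case: P_1 = -4, and 2^1 + 3·(-2)^1 = 2 − 6 = -4.
Assume P_r = 2^r + 3·(-2)^r for some r ≥ 1.
Then P_{r+1} = 2P_r − 12·(-2)^r = 2·(2^r + 3·(-2)^r) − 12·(-2)^r = 2^{r+1} + 6·(-2)^r − 12·(-2)^r = 2^{r+1} − 6·(-2)^r = 2^{r+1} + 3·(-2)^{r+1}.
By induction, P_m = 2^m + 3·(-2)^m for all m ≥ 1.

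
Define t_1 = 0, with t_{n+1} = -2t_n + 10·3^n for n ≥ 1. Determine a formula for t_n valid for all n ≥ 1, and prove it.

Claim: t_n = 3·(-2)^n + 2·3^n.

Base case: t_1 = 0, and 3·(-2)^1 + 2·3^1 = -6 + 6 = 0.
Assume t_r = 3·(-2)^r + 2·3^r for some r ≥ 1.
Then t_{r+1} = -2t_r + 10·3^r = -2·(3·(-2)^r + 2·3^r) + 10·3^r = 3·(-2)^{r+1} − 4·3^r + 10·3^r = 3·(-2)^{r+1} + 6·3^r = 3·(-2)^{r+1} + 2·3^{r+1}.
So the formula holds for r+1, and by induction t_n = 3·(-2)^n + 2·3^n for all n ≥ 1.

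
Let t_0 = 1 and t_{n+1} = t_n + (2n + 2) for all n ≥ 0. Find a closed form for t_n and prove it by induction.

Claim: t_n = n^2 + n + 1.

Base case: t_0 = 1, and 0^2 + 0 + 1 = 1.
Assume t_r = r^2 + r + 1.
Then t_{r+1} = t_r + (2r + 2) = (r^2 + r + 1) + (2r + 2) = r^2 + 3r + 3,
and (r+1)^2 + (r+1) + 1 = r^2 + 3r + 3.
Hence t_n = n^2 + n + 1 for every n ≥ 0, by induction.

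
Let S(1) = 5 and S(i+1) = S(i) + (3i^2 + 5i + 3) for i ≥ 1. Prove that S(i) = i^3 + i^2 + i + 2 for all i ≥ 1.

Base case: S(1) = 5, and 1^3 + 1^2 + 1 + 2 = 5.
Assume S(j) = j^3 + j^2 + j + 2.
Then S(j+1) = S(j) + (3j^2 + 5j + 3) = (j^3 + j^2 + j + 2) + (3j^2 + 5j + 3) = j^3 + 4j^2 + 6j + 5,
and (j+1)^3 + (j+1)^2 + (j+1) + 2 = j^3 + 4j^2 + 6j + 5.
This completes the inductive step, so S(i) = i^3 + i^2 + i + 2 for all i ≥ 1.

S(i) = i^3 + i^2 + i + 2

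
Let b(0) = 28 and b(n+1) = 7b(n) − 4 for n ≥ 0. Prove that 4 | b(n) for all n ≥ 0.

Base case: b(0) = 28 = 4·7, so 4 | b(0).
Assume 4 | b(k), so b(k) = 4t for some integer t.
Then b(k+1) = 7b(k) − 4 = 7·(4t) − 4 = 4(7t − 1), so 4 | b(k+1).
So the property holds for k+1, and by induction 4 | b(n) for all n ≥ 0.

4 | b(n)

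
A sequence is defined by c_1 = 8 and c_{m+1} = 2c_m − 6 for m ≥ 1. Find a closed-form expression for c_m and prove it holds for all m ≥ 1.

Claim: c_m = 2^m + 6.

Base case: c_1 = 8, and 2^1 + 6 = 2 + 6 = 8.
Assume c_r = 2^r + 6 for some r ≥ 1.
Then c_{r+1} = 2c_r − 6 = 2·(2^r + 6) − 6 = 2^{r+1} + 12 − 6 = 2^{r+1} + 6.
Hence c_m = 2^m + 6 for every m ≥ 1, by induction.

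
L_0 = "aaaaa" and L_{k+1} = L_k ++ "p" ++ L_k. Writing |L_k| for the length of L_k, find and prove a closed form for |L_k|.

Claim: |L_k| = 6·2^k − 1.

Base case: |L_0| = 5, and 6·2^0 − 1 = 5.
Assume |L_r| = 6·2^r − 1.
Then |L_{r+1}| = |L_r| + 1 + |L_r| = 2|L_r| + 1 = 2(6·2^r − 1) + 1 = 6·2^{r+1} − 2 + 1 = 6·2^{r+1} − 1.
Hence |L_k| = 6·2^k − 1 for every k ≥ 0, by induction.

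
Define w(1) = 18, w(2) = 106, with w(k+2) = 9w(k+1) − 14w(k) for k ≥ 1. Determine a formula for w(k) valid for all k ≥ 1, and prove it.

Claim: w(k) = 2·7^k + 2·2^k.

Base cases: w(1) = 18 and 2·7^1 + 2·2^1 = 18; w(2) = 106 and 2·7^2 + 2·2^2 = 106.
Assume w(j) = 2·7^j + 2·2^j for all 1 ≤ j ≤ r, where r ≥ 2.
Then w(r+1) = 9w(r) − 14w(r−1) = 9·(2·7^r + 2·2^r) − 14·(2·7^{r−1} + 2·2^{r−1}) = 2·(9·7 − 14)7^{r−1} + 2·(9·2 − 14)2^{r−1} = 98·7^{r−1} + 8·2^{r−1} = 2·7^{r+1} + 2·2^{r+1}.
Hence w(k) = 2·7^k + 2·2^k for every k ≥ 1, by strong induction.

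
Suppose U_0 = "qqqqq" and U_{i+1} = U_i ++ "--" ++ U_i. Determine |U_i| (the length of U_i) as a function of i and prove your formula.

Claim: |U_i| = 7·2^i − 2.

Base case: |U_0| = 5, and 7·2^0 − 2 = 5.
Assume |U_k| = 7·2^k − 2.
Then |U_{k+1}| = |U_k| + 2 + |U_k| = 2|U_k| + 2 = 2(7·2^k − 2) + 2 = 7·2^{k+1} − 4 + 2 = 7·2^{k+1} − 2.
By induction, |U_i| = 7·2^i − 2 for all i ≥ 0.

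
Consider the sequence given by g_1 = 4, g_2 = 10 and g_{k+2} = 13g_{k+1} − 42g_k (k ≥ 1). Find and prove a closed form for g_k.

Claim: g_k = 3·6^k − 2·7^k.

Base cases: g_1 = 4 and 3·6^1 − 2·7^1 = 4; g_2 = 10 and 3·6^2 − 2·7^2 = 10.
Assume g_j = 3·6^j − 2·7^j for all 1 ≤ j ≤ r, where r ≥ 2.
Then g_{r+1} = 13g_r − 42g_{r−1} = 13·(3·6^r − 2·7^r) − 42·(3·6^{r−1} − 2·7^{r−1}) = 3·(13·6 − 42)6^{r−1} − 2·(13·7 − 42)7^{r−1} = 108·6^{r−1} − 98·7^{r−1} = 3·6^{r+1} − 2·7^{r+1}.
This completes the inductive step, so g_k = 3·6^k − 2·7^k for all k ≥ 1.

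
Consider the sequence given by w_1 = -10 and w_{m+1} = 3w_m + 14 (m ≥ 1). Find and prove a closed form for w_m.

Claim: w_m = -3^m − 7.

Base case: w_1 = -10, and -3^1 − 7 = -3 − 7 = -10.
Assume w_k = -3^k − 7 for some k ≥ 1.
Then w_{k+1} = 3w_k + 14 = 3·(-3^k − 7) + 14 = -3^{k+1} − 21 + 14 = -3^{k+1} − 7.
By induction, w_m = -3^m − 7 for all m ≥ 1.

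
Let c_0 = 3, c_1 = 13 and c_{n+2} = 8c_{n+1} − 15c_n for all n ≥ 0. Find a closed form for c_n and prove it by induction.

Claim: c_n = 3^n + 2·5^n.

Base cases: c_0 = 3 and 3^0 + 2·5^0 = 3; c_1 = 13 and 3^1 + 2·5^1 = 13.
Assume c_j = 3^j + 2·5^j for all 0 ≤ j ≤ m, where m ≥ 1.
Then c_{m+1} = 8c_m − 15c_{m−1} = 8·(3^m + 2·5^m) − 15·(3^{m−1} + 2·5^{m−1}) = (8·3 − 15)3^{m−1} + 2·(8·5 − 15)5^{m−1} = 9·3^{m−1} + 50·5^{m−1} = 3^{m+1} + 2·5^{m+1}.
This completes the inductive step, so c_n = 3^n + 2·5^n for all n ≥ 0.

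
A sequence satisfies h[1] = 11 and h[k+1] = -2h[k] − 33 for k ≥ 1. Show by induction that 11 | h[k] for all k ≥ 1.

Base case: h[1] = 11 = 11·1, so 11 | h[1].
Assume 11 | h[m], so h[m] = 11t for some integer t.
Then h[m+1] = -2h[m] − 33 = -2·(11t) − 33 = 11(-2t − 3), so 11 | h[m+1].
By induction, 11 | h[k] for all k ≥ 1.

11 | h[k]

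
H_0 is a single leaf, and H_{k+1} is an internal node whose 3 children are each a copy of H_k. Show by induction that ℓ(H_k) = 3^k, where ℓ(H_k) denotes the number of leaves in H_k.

Base case: ℓ(H_0) = 1, and 3^0 = 1.
Assume ℓ(H_m) = 3^m.
Then ℓ(H_{m+1}) = 3·ℓ(H_m) = 3·3^m = 3^{m+1}.
Hence ℓ(H_k) = 3^k for every k ≥ 0, by induction.

ℓ(H_k) = 3^k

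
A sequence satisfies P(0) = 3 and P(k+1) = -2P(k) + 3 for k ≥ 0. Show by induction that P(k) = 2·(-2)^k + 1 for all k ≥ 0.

Base case: P(0) = 3, and 2·(-2)^0 + 1 = 2 + 1 = 3.
Assume P(m) = 2·(-2)^m + 1 for some m ≥ 0.
Then P(m+1) = -2P(m) + 3 = -2·(2·(-2)^m + 1) + 3 = -4·(-2)^m − 2 + 3 = 2·(-2)^{m+1} + 1.
This completes the inductive step, so P(k) = 2·(-2)^k + 1 for all k ≥ 0.

P(k) = 2·(-2)^k + 1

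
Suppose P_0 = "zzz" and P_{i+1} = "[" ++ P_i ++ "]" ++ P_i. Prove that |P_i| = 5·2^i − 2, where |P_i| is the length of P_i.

Base case: |P_0| = 3, and 5·2^0 − 2 = 3.
Assume |P_r| = 5·2^r − 2.
Then |P_{r+1}| = 1 + |P_r| + 1 + |P_r| = 2|P_r| + 2 = 2(5·2^r − 2) + 2 = 5·2^{r+1} − 4 + 2 = 5·2^{r+1} − 2.
This completes the inductive step, so |P_i| = 5·2^i − 2 for all i ≥ 0.

|P_i| = 5·2^i − 2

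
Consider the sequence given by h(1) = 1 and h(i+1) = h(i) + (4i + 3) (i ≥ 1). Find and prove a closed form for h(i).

Claim: h(i) = 2i^2 + i − 2.

Base case: h(1) = 1, and 2·1^2 + 1 − 2 = 1.
Assume h(k) = 2k^2 + k − 2.
Then h(k+1) = h(k) + (4k + 3) = (2k^2 + k − 2) + (4k + 3) = 2k^2 + 5k + 1,
and 2·(k+1)^2 + (k+1) − 2 = 2k^2 + 5k + 1.
By induction, h(i) = 2i^2 + i − 2 for all i ≥ 1.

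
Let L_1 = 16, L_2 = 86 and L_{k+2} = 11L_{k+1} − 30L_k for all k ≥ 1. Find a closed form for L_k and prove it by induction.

Claim: L_k = 2·5^k + 6^k.

Base cases: L_1 = 16 and 2·5^1 + 6^1 = 16; L_2 = 86 and 2·5^2 + 6^2 = 86.
Assume L_i = 2·5^i + 6^i for all 1 ≤ i ≤ j, where j ≥ 2.
Then L_{j+1} = 11L_j − 30L_{j−1} = 11·(2·5^j + 6^j) − 30·(2·5^{j−1} + 6^{j−1}) = 2·(11·5 − 30)5^{j−1} + (11·6 − 30)6^{j−1} = 50·5^{j−1} + 36·6^{j−1} = 2·5^{j+1} + 6^{j+1}.
This completes the inductive step, so L_k = 2·5^k + 6^k for all k ≥ 1.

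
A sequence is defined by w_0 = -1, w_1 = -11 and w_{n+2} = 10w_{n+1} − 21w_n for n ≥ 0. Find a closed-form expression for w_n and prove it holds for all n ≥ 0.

Claim: w_n = 3^n − 2·7^n.

Base cases: w_0 = -1 and 3^0 − 2·7^0 = -1; w_1 = -11 and 3^1 − 2·7^1 = -11.
Assume w_j = 3^j − 2·7^j for all 0 ≤ j ≤ m, where m ≥ 1.
Then w_{m+1} = 10w_m − 21w_{m−1} = 10·(3^m − 2·7^m) − 21·(3^{m−1} − 2·7^{m−1}) = (10·3 − 21)3^{m−1} − 2·(10·7 − 21)7^{m−1} = 9·3^{m−1} − 98·7^{m−1} = 3^{m+1} − 2·7^{m+1}.
Hence w_n = 3^n − 2·7^n for every n ≥ 0, by strong induction.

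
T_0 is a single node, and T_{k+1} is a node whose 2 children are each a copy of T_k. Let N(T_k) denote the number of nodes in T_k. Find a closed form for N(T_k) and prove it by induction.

Claim: N(T_k) = 2^{k+1} − 1.

Base case: N(T_0) = 1, and 2^{0+1} − 1 = 1.
Assume N(T_m) = 2^{m+1} − 1.
Then N(T_{m+1}) = 1 + 2N(T_m) = 1 + 2(2^{m+1} − 1) = 2^{m+2} − 2 + 1 = 2^{m+2} − 1.
This completes the inductive step, so N(T_k) = 2^{k+1} − 1 for all k ≥ 0.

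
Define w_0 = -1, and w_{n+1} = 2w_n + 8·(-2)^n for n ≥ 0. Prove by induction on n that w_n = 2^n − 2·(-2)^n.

Base case: w_0 = -1, and 2^0 − 2·(-2)^0 = 1 − 2 = -1.
Assume w_k = 2^k − 2·(-2)^k for some k ≥ 0.
Then w_{k+1} = 2w_k + 8·(-2)^k = 2·(2^k − 2·(-2)^k) + 8·(-2)^k = 2^{k+1} − 4·(-2)^k + 8·(-2)^k = 2^{k+1} + 4·(-2)^k = 2^{k+1} − 2·(-2)^{k+1}.
So the formula holds for k+1, and by induction w_n = 2^n − 2·(-2)^n for all n ≥ 0.

w_n = 2^n − 2·(-2)^n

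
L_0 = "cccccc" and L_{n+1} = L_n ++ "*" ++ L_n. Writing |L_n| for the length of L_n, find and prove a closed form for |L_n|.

Claim: |L_n| = 7·2^n − 1.

Base case: |L_0| = 6, and 7·2^0 − 1 = 6.
Assume |L_j| = 7·2^j − 1.
Then |L_{j+1}| = |L_j| + 1 + |L_j| = 2|L_j| + 1 = 2(7·2^j − 1) + 1 = 7·2^{j+1} − 2 + 1 = 7·2^{j+1} − 1.
By induction, |L_n| = 7·2^n − 1 for all n ≥ 0.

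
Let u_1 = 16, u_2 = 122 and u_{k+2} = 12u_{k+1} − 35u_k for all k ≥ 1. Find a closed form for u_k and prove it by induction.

Claim: u_k = 3·7^k − 5^k.

Base cases: u_1 = 16 and 3·7^1 − 5^1 = 16; u_2 = 122 and 3·7^2 − 5^2 = 122.
Assume u_i = 3·7^i − 5^i for all 1 ≤ i ≤ j, where j ≥ 2.
Then u_{j+1} = 12u_j − 35u_{j−1} = 12·(3·7^j − 5^j) − 35·(3·7^{j−1} − 5^{j−1}) = 3·(12·7 − 35)7^{j−1} − (12·5 − 35)5^{j−1} = 147·7^{j−1} − 25·5^{j−1} = 3·7^{j+1} − 5^{j+1}.
This completes the inductive step, so u_k = 3·7^k − 5^k for all k ≥ 1.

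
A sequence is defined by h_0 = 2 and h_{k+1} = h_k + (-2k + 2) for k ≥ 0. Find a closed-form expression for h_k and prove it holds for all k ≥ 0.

Claim: h_k = -k^2 + 3k + 2.

Base case: h_0 = 2, and -0^2 + 3·0 + 2 = 2.
Assume h_m = -m^2 + 3m + 2.
Then h_{m+1} = h_m + (-2m + 2) = (-m^2 + 3m + 2) + (-2m + 2) = -m^2 + m + 4,
and -(m+1)^2 + 3·(m+1) + 2 = -m^2 + m + 4.
By induction, h_k = -k^2 + 3k + 2 for all k ≥ 0.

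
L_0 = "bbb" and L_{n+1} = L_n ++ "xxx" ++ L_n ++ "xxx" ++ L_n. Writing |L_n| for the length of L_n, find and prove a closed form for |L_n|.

Claim: |L_n| = 6·3^n − 3.

Base case: |L_0| = 3, and 6·3^0 − 3 = 3.
Assume |L_m| = 6·3^m − 3.
Then |L_{m+1}| = 3|L_m| + 6 = 3(6·3^m − 3) + 6 = 6·3^{m+1} − 9 + 6 = 6·3^{m+1} − 3.
Hence |L_n| = 6·3^n − 3 for every n ≥ 0, by induction.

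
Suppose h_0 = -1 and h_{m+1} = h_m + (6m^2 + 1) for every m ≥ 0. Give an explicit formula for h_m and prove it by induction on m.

Claim: h_m = 2m^3 − 3m^2 + 2m − 1.

Base case: h_0 = -1, and 2·0^3 − 3·0^2 + 2·0 − 1 = -1.
Assume h_j = 2j^3 − 3j^2 + 2j − 1.
Then h_{j+1} = h_j + (6j^2 + 1) = (2j^3 − 3j^2 + 2j − 1) + (6j^2 + 1) = 2j^3 + 3j^2 + 2j,
and 2·(j+1)^3 − 3·(j+1)^2 + 2·(j+1) − 1 = 2j^3 + 3j^2 + 2j.
This completes the inductive step, so h_m = 2m^3 − 3m^2 + 2m − 1 for all m ≥ 0.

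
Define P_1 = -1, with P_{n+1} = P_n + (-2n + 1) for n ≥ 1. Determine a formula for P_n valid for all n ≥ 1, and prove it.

Claim: P_n = -n^2 + 2n − 2.

Base case: P_1 = -1, and -1^2 + 2·1 − 2 = -1.
Assume P_r = -r^2 + 2r − 2.
Then P_{r+1} = P_r + (-2r + 1) = (-r^2 + 2r − 2) + (-2r + 1) = -r^2 − 1,
and -(r+1)^2 + 2·(r+1) − 2 = -r^2 − 1.
Hence P_n = -n^2 + 2n − 2 for every n ≥ 1, by induction.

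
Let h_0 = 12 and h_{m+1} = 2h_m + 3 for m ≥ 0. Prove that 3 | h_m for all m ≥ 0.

Base case: h_0 = 12 = 3·4, so 3 | h_0.
Assume 3 | h_r, so h_r = 3t for some integer t.
Then h_{r+1} = 2h_r + 3 = 2·(3t) + 3 = 3(2t + 1), so 3 | h_{r+1}.
By induction, 3 | h_m for all m ≥ 0.

3 | h_m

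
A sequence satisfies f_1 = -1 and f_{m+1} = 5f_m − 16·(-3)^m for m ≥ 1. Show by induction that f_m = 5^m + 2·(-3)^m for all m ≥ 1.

Base case: f_1 = -1, and 5^1 + 2·(-3)^1 = 5 − 6 = -1.
Assume f_j = 5^j + 2·(-3)^j for some j ≥ 1.
Then f_{j+1} = 5f_j − 16·(-3)^j = 5·(5^j + 2·(-3)^j) − 16·(-3)^j = 5^{j+1} + 10·(-3)^j − 16·(-3)^j = 5^{j+1} − 6·(-3)^j = 5^{j+1} + 2·(-3)^{j+1}.
So the formula holds for j+1, and by induction f_m = 5^m + 2·(-3)^m for all m ≥ 1.

f_m = 5^m + 2·(-3)^m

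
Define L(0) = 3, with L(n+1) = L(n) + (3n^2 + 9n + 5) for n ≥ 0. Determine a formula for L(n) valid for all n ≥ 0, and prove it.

Claim: L(n) = n^3 + 3n^2 + n + 3.

Base case: L(0) = 3, and 0^3 + 3·0^2 + 0 + 3 = 3.
Assume L(j) = j^3 + 3j^2 + j + 3.
Then L(j+1) = L(j) + (3j^2 + 9j + 5) = (j^3 + 3j^2 + j + 3) + (3j^2 + 9j + 5) = j^3 + 6j^2 + 10j + 8,
and (j+1)^3 + 3·(j+1)^2 + (j+1) + 3 = j^3 + 6j^2 + 10j + 8.
This completes the inductive step, so L(n) = n^3 + 3n^2 + n + 3 for all n ≥ 0.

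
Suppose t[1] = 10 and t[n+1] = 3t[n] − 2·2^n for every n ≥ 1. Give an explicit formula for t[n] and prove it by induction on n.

Claim: t[n] = 2·3^n + 2·2^n.

Base case: t[1] = 10, and 2·3^1 + 2·2^1 = 6 + 4 = 10.
Assume t[m] = 2·3^m + 2·2^m for some m ≥ 1.
Then t[m+1] = 3t[m] − 2·2^m = 3·(2·3^m + 2·2^m) − 2·2^m = 2·3^{m+1} + 6·2^m − 2·2^m = 2·3^{m+1} + 4·2^m = 2·3^{m+1} + 2·2^{m+1}.
This completes the inductive step, so t[n] = 2·3^n + 2·2^n for all n ≥ 1.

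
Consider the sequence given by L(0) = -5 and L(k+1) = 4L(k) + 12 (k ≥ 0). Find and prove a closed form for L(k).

Claim: L(k) = -4^k − 4.

Base case: L(0) = -5, and -4^0 − 4 = -1 − 4 = -5.
Assume L(m) = -4^m − 4 for some m ≥ 0.
Then L(m+1) = 4L(m) + 12 = 4·(-4^m − 4) + 12 = -4^{m+1} − 16 + 12 = -4^{m+1} − 4.
This completes the inductive step, so L(k) = -4^k − 4 for all k ≥ 0.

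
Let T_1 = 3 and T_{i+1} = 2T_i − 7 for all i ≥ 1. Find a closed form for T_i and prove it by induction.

Claim: T_i = -2^{i+1} + 7.

Base case: T_1 = 3, and -2^{1+1} + 7 = -4 + 7 = 3.
Assume T_j = -2^{j+1} + 7 for some j ≥ 1.
Then T_{j+1} = 2T_j − 7 = 2·(-2^{j+1} + 7) − 7 = -2^{j+2} + 14 − 7 = -2^{j+2} + 7.
This completes the inductive step, so T_i = -2^{i+1} + 7 for all i ≥ 1.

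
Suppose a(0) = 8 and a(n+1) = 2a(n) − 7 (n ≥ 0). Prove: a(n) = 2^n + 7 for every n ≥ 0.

Base case: a(0) = 8, and 2^0 + 7 = 1 + 7 = 8.
Assume a(m) = 2^m + 7 for some m ≥ 0.
Then a(m+1) = 2a(m) − 7 = 2·(2^m + 7) − 7 = 2^{m+1} + 14 − 7 = 2^{m+1} + 7.
Hence a(n) = 2^n + 7 for every n ≥ 0, by induction.

a(n) = 2^n + 7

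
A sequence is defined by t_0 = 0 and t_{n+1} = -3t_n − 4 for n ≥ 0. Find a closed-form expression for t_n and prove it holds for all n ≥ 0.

Claim: t_n = (-3)^n − 1.

Base case: t_0 = 0, and (-3)^0 − 1 = 1 − 1 = 0.
Assume t_j = (-3)^j − 1 for some j ≥ 0.
Then t_{j+1} = -3t_j − 4 = -3·((-3)^j − 1) − 4 = -3·(-3)^j + 3 − 4 = (-3)^{j+1} − 1.
By induction, t_n = (-3)^n − 1 for all n ≥ 0.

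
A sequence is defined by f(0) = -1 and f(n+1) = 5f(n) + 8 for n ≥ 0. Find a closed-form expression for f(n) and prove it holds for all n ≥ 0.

Claim: f(n) = 5^n − 2.

Base case: f(0) = -1, and 5^0 − 2 = 1 − 2 = -1.
Assume f(j) = 5^j − 2 for some j ≥ 0.
Then f(j+1) = 5f(j) + 8 = 5·(5^j − 2) + 8 = 5^{j+1} − 10 + 8 = 5^{j+1} − 2.
By induction, f(n) = 5^n − 2 for all n ≥ 0.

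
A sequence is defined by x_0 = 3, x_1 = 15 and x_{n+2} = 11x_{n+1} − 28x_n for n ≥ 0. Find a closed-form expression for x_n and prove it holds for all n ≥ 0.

Claim: x_n = 2·4^n + 7^n.

Base cases: x_0 = 3 and 2·4^0 + 7^0 = 3; x_1 = 15 and 2·4^1 + 7^1 = 15.
Assume x_j = 2·4^j + 7^j for all 0 ≤ j ≤ k, where k ≥ 1.
Then x_{k+1} = 11x_k − 28x_{k−1} = 11·(2·4^k + 7^k) − 28·(2·4^{k−1} + 7^{k−1}) = 2·(11·4 − 28)4^{k−1} + (11·7 − 28)7^{k−1} = 32·4^{k−1} + 49·7^{k−1} = 2·4^{k+1} + 7^{k+1}.
So the formula holds for k+1, and by strong induction x_n = 2·4^n + 7^n for all n ≥ 0.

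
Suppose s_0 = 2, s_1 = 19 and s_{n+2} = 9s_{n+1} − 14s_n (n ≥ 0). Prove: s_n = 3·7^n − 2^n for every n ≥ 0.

Base cases: s_0 = 2 and 3·7^0 − 2^0 = 2; s_1 = 19 and 3·7^1 − 2^1 = 19.
Assume s_j = 3·7^j − 2^j for all 0 ≤ j ≤ r, where r ≥ 1.
Then s_{r+1} = 9s_r − 14s_{r−1} = 9·(3·7^r − 2^r) − 14·(3·7^{r−1} − 2^{r−1}) = 3·(9·7 − 14)7^{r−1} − (9·2 − 14)2^{r−1} = 147·7^{r−1} − 4·2^{r−1} = 3·7^{r+1} − 2^{r+1}.
By strong induction, s_n = 3·7^n − 2^n for all n ≥ 0.

s_n = 3·7^n − 2^n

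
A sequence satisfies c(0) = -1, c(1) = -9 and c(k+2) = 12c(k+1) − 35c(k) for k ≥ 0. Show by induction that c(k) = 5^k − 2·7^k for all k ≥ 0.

Base cases: c(0) = -1 and 5^0 − 2·7^0 = -1; c(1) = -9 and 5^1 − 2·7^1 = -9.
Assume c(j) = 5^j − 2·7^j for all 0 ≤ j ≤ m, where m ≥ 1.
Then c(m+1) = 12c(m) − 35c(m−1) = 12·(5^m − 2·7^m) − 35·(5^{m−1} − 2·7^{m−1}) = (12·5 − 35)5^{m−1} − 2·(12·7 − 35)7^{m−1} = 25·5^{m−1} − 98·7^{m−1} = 5^{m+1} − 2·7^{m+1}.
Hence c(k) = 5^k − 2·7^k for every k ≥ 0, by strong induction.

c(k) = 5^k − 2·7^k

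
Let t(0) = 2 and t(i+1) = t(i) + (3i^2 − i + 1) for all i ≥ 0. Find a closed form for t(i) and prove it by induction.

Claim: t(i) = i^3 − 2i^2 + 2i + 2.

Base case: t(0) = 2, and 0^3 − 2·0^2 + 2·0 + 2 = 2.
Assume t(m) = m^3 − 2m^2 + 2m + 2.
Then t(m+1) = t(m) + (3m^2 − m + 1) = (m^3 − 2m^2 + 2m + 2) + (3m^2 − m + 1) = m^3 + m^2 + m + 3,
and (m+1)^3 − 2·(m+1)^2 + 2·(m+1) + 2 = m^3 + m^2 + m + 3.
Hence t(i) = i^3 − 2i^2 + 2i + 2 for every i ≥ 0, by induction.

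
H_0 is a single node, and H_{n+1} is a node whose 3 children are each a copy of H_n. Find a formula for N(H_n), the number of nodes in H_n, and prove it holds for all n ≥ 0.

Claim: N(H_n) = (3^{n+1} − 1)/2.

Base case: N(H_0) = 1, and (3^{0+1} − 1)/2 = 1.
Assume N(H_k) = (3^{k+1} − 1)/2.
Then N(H_{k+1}) = 1 + 3N(H_k) = 1 + 3·(3^{k+1} − 1)/2 = 1 + (3^{k+2} − 3)/2 = (2 + 3^{k+2} − 3)/2 = (3^{k+2} − 1)/2.
Hence N(H_n) = (3^{n+1} − 1)/2 for every n ≥ 0, by induction.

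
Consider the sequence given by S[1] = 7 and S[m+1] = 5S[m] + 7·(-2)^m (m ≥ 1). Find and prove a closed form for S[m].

Claim: S[m] = 5^m − (-2)^m.

Base case: S[1] = 7, and 5^1 − (-2)^1 = 5 + 2 = 7.
Assume S[r] = 5^r − (-2)^r for some r ≥ 1.
Then S[r+1] = 5S[r] + 7·(-2)^r = 5·(5^r − (-2)^r) + 7·(-2)^r = 5^{r+1} − 5·(-2)^r + 7·(-2)^r = 5^{r+1} + 2·(-2)^r = 5^{r+1} − (-2)^{r+1}.
So the formula holds for r+1, and by induction S[m] = 5^m − (-2)^m for all m ≥ 1.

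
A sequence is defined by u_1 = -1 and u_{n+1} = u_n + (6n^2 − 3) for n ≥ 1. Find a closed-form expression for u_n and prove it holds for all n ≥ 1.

Claim: u_n = 2n^3 − 3n^2 − 2n + 2.

Base case: u_1 = -1, and 2·1^3 − 3·1^2 − 2·1 + 2 = -1.
Assume u_k = 2k^3 − 3k^2 − 2k + 2.
Then u_{k+1} = u_k + (6k^2 − 3) = (2k^3 − 3k^2 − 2k + 2) + (6k^2 − 3) = 2k^3 + 3k^2 − 2k − 1,
and 2·(k+1)^3 − 3·(k+1)^2 − 2·(k+1) + 2 = 2k^3 + 3k^2 − 2k − 1.
This completes the inductive step, so u_n = 2n^3 − 3n^2 − 2n + 2 for all n ≥ 1.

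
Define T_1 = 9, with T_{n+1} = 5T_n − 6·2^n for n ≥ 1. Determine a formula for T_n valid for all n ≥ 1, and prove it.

Claim: T_n = 5^n + 2·2^n.

Base case: T_1 = 9, and 5^1 + 2·2^1 = 5 + 4 = 9.
Assume T_r = 5^r + 2·2^r for some r ≥ 1.
Then T_{r+1} = 5T_r − 6·2^r = 5·(5^r + 2·2^r) − 6·2^r = 5^{r+1} + 10·2^r − 6·2^r = 5^{r+1} + 4·2^r = 5^{r+1} + 2·2^{r+1}.
Hence T_n = 5^n + 2·2^n for every n ≥ 1, by induction.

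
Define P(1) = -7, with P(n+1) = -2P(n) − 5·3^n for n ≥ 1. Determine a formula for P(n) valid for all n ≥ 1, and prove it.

Claim: P(n) = 2·(-2)^n − 3^n.

Base case: P(1) = -7, and 2·(-2)^1 − 3^1 = -4 − 3 = -7.
Assume P(k) = 2·(-2)^k − 3^k for some k ≥ 1.
Then P(k+1) = -2P(k) − 5·3^k = -2·(2·(-2)^k − 3^k) − 5·3^k = 2·(-2)^{k+1} + 2·3^k − 5·3^k = 2·(-2)^{k+1} − 3·3^k = 2·(-2)^{k+1} − 3^{k+1}.
This completes the inductive step, so P(n) = 2·(-2)^n − 3^n for all n ≥ 1.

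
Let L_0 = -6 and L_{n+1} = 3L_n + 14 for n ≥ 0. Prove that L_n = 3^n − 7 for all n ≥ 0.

Base case: L_0 = -6, and 3^0 − 7 = 1 − 7 = -6.
Assume L_r = 3^r − 7 for some r ≥ 0.
Then L_{r+1} = 3L_r + 14 = 3·(3^r − 7) + 14 = 3^{r+1} − 21 + 14 = 3^{r+1} − 7.
Hence L_n = 3^n − 7 for every n ≥ 0, by induction.

L_n = 3^n − 7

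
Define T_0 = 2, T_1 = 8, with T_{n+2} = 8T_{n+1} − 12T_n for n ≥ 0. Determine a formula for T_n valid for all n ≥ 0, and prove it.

Claim: T_n = 2^n + 6^n.

Base cases: T_0 = 2 and 2^0 + 6^0 = 2; T_1 = 8 and 2^1 + 6^1 = 8.
Assume T_i = 2^i + 6^i for all 0 ≤ i ≤ j, where j ≥ 1.
Then T_{j+1} = 8T_j − 12T_{j−1} = 8·(2^j + 6^j) − 12·(2^{j−1} + 6^{j−1}) = (8·2 − 12)2^{j−1} + (8·6 − 12)6^{j−1} = 4·2^{j−1} + 36·6^{j−1} = 2^{j+1} + 6^{j+1}.
By strong induction, T_n = 2^n + 6^n for all n ≥ 0.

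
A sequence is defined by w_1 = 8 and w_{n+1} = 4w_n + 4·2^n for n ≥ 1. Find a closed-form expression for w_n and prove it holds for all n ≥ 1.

Claim: w_n = 3·4^n − 2·2^n.

Base case: w_1 = 8, and 3·4^1 − 2·2^1 = 12 − 4 = 8.
Assume w_j = 3·4^j − 2·2^j for some j ≥ 1.
Then w_{j+1} = 4w_j + 4·2^j = 4·(3·4^j − 2·2^j) + 4·2^j = 3·4^{j+1} − 8·2^j + 4·2^j = 3·4^{j+1} − 4·2^j = 3·4^{j+1} − 2·2^{j+1}.
By induction, w_n = 3·4^n − 2·2^n for all n ≥ 1.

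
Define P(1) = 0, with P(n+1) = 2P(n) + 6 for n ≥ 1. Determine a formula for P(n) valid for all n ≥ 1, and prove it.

Claim: P(n) = 3·2^n − 6.

Base case: P(1) = 0, and 3·2^1 − 6 = 6 − 6 = 0.
Assume P(m) = 3·2^m − 6 for some m ≥ 1.
Then P(m+1) = 2P(m) + 6 = 2·(3·2^m − 6) + 6 = 6·2^m − 12 + 6 = 3·2^{m+1} − 6.
Hence P(n) = 3·2^n − 6 for every n ≥ 1, by induction.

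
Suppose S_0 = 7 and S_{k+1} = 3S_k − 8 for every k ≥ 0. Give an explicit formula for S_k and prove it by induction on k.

Claim: S_k = 3^{k+1} + 4.

Base case: S_0 = 7, and 3^{0+1} + 4 = 3 + 4 = 7.
Assume S_r = 3^{r+1} + 4 for some r ≥ 0.
Then S_{r+1} = 3S_r − 8 = 3·(3^{r+1} + 4) − 8 = 3^{r+2} + 12 − 8 = 3^{r+2} + 4.
Hence S_k = 3^{k+1} + 4 for every k ≥ 0, by induction.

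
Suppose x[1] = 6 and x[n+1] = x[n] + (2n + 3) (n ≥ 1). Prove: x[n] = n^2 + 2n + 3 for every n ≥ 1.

Base case: x[1] = 6, and 1^2 + 2·1 + 3 = 6.
Assume x[r] = r^2 + 2r + 3.
Then x[r+1] = x[r] + (2r + 3) = (r^2 + 2r + 3) + (2r + 3) = r^2 + 4r + 6,
and (r+1)^2 + 2·(r+1) + 3 = r^2 + 4r + 6.
By induction, x[n] = n^2 + 2n + 3 for all n ≥ 1.

x[n] = n^2 + 2n + 3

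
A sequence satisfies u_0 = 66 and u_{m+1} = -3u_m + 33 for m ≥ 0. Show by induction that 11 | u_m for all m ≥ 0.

Base case: u_0 = 66 = 11·6, so 11 | u_0.
Assume 11 | u_r, so u_r = 11t for some integer t.
Then u_{r+1} = -3u_r + 33 = -3·(11t) + 33 = 11(-3t + 3), so 11 | u_{r+1}.
Hence 11 | u_m for every m ≥ 0, by induction.

11 | u_m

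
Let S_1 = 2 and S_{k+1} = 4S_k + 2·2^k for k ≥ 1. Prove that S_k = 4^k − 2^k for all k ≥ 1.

Base case: S_1 = 2, and 4^1 − 2^1 = 4 − 2 = 2.
Assume S_m = 4^m − 2^m for some m ≥ 1.
Then S_{m+1} = 4S_m + 2·2^m = 4·(4^m − 2^m) + 2·2^m = 4^{m+1} − 4·2^m + 2·2^m = 4^{m+1} − 2·2^m = 4^{m+1} − 2^{m+1}.
Hence S_k = 4^k − 2^k for every k ≥ 1, by induction.

S_k = 4^k − 2^k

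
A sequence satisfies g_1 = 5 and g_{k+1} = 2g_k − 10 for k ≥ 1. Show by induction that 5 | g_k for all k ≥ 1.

Base case: g_1 = 5 = 5·1, so 5 | g_1.
Assume 5 | g_m, so g_m = 5t for some integer t.
Then g_{m+1} = 2g_m − 10 = 2·(5t) − 10 = 5(2t − 2), so 5 | g_{m+1}.
Hence 5 | g_k for every k ≥ 1, by induction.

5 | g_k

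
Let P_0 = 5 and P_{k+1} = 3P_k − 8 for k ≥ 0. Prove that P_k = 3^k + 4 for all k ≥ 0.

Base case: P_0 = 5, and 3^0 + 4 = 1 + 4 = 5.
Assume P_r = 3^r + 4 for some r ≥ 0.
Then P_{r+1} = 3P_r − 8 = 3·(3^r + 4) − 8 = 3^{r+1} + 12 − 8 = 3^{r+1} + 4.
This completes the inductive step, so P_k = 3^k + 4 for all k ≥ 0.

P_k = 3^k + 4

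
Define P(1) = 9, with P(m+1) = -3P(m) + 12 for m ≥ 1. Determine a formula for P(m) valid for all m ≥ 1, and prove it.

Claim: P(m) = -2·(-3)^m + 3.

Base case: P(1) = 9, and -2·(-3)^1 + 3 = 6 + 3 = 9.
Assume P(k) = -2·(-3)^k + 3 for some k ≥ 1.
Then P(k+1) = -3P(k) + 12 = -3·(-2·(-3)^k + 3) + 12 = 6·(-3)^k − 9 + 12 = -2·(-3)^{k+1} + 3.
By induction, P(m) = -2·(-3)^m + 3 for all m ≥ 1.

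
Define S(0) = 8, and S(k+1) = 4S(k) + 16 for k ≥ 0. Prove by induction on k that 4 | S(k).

Base case: S(0) = 8 = 4·2, so 4 | S(0).
Assume 4 | S(m), so S(m) = 4t for some integer t.
Then S(m+1) = 4S(m) + 16 = 4·(4t) + 16 = 4(4t + 4), so 4 | S(m+1).
By induction, 4 | S(k) for all k ≥ 0.

4 | S(k)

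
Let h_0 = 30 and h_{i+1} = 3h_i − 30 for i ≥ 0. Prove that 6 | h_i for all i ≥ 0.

Base case: h_0 = 30 = 6·5, so 6 | h_0.
Assume 6 | h_r, so h_r = 6t for some integer t.
Then h_{r+1} = 3h_r − 30 = 3·(6t) − 30 = 6(3t − 5), so 6 | h_{r+1}.
By induction, 6 | h_i for all i ≥ 0.

6 | h_i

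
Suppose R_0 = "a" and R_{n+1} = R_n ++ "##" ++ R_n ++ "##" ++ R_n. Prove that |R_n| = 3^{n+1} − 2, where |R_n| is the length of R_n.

Base case: |R_0| = 1, and 3^{0+1} − 2 = 1.
Assume |R_k| = 3^{k+1} − 2.
Then |R_{k+1}| = 3|R_k| + 4 = 3(3^{k+1} − 2) + 4 = 3^{k+2} − 6 + 4 = 3^{k+2} − 2.
This completes the inductive step, so |R_n| = 3^{n+1} − 2 for all n ≥ 0.

|R_n| = 3^{n+1} − 2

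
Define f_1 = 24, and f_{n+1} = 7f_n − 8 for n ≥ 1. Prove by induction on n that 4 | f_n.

Base case: f_1 = 24 = 4·6, so 4 | f_1.
Assume 4 | f_j, so f_j = 4t for some integer t.
Then f_{j+1} = 7f_j − 8 = 7·(4t) − 8 = 4(7t − 2), so 4 | f_{j+1}.
Hence 4 | f_n for every n ≥ 1, by induction.

4 | f_n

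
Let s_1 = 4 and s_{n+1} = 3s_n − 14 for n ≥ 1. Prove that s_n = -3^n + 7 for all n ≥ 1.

Base case: s_1 = 4, and -3^1 + 7 = -3 + 7 = 4.
Assume s_m = -3^m + 7 for some m ≥ 1.
Then s_{m+1} = 3s_m − 14 = 3·(-3^m + 7) − 14 = -3^{m+1} + 21 − 14 = -3^{m+1} + 7.
Hence s_n = -3^n + 7 for every n ≥ 1, by induction.

s_n = -3^n + 7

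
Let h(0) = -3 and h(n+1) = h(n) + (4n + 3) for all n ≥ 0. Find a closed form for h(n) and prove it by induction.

Claim: h(n) = 2n^2 + n − 3.

Base case: h(0) = -3, and 2·0^2 + 0 − 3 = -3.
Assume h(m) = 2m^2 + m − 3.
Then h(m+1) = h(m) + (4m + 3) = (2m^2 + m − 3) + (4m + 3) = 2m^2 + 5m,
and 2·(m+1)^2 + (m+1) − 3 = 2m^2 + 5m.
This completes the inductive step, so h(n) = 2n^2 + n − 3 for all n ≥ 0.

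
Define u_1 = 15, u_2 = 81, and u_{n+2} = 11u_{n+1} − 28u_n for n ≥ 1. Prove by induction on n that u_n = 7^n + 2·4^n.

Base cases: u_1 = 15 and 7^1 + 2·4^1 = 15; u_2 = 81 and 7^2 + 2·4^2 = 81.
Assume u_j = 7^j + 2·4^j for all 1 ≤ j ≤ r, where r ≥ 2.
Then u_{r+1} = 11u_r − 28u_{r−1} = 11·(7^r + 2·4^r) − 28·(7^{r−1} + 2·4^{r−1}) = (11·7 − 28)7^{r−1} + 2·(11·4 − 28)4^{r−1} = 49·7^{r−1} + 32·4^{r−1} = 7^{r+1} + 2·4^{r+1}.
So the formula holds for r+1, and by strong induction u_n = 7^n + 2·4^n for all n ≥ 1.

u_n = 7^n + 2·4^n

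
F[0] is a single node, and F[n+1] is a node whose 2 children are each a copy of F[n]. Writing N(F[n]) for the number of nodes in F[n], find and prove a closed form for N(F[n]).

Claim: N(F[n]) = 2^{n+1} − 1.

Base case: N(F[0]) = 1, and 2^{0+1} − 1 = 1.
Assume N(F[j]) = 2^{j+1} − 1.
Then N(F[j+1]) = 1 + 2N(F[j]) = 1 + 2(2^{j+1} − 1) = 2^{j+2} − 2 + 1 = 2^{j+2} − 1.
By induction, N(F[n]) = 2^{n+1} − 1 for all n ≥ 0.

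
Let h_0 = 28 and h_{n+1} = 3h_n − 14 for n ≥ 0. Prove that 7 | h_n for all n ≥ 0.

Base case: h_0 = 28 = 7·4, so 7 | h_0.
Assume 7 | h_m, so h_m = 7t for some integer t.
Then h_{m+1} = 3h_m − 14 = 3·(7t) − 14 = 7(3t − 2), so 7 | h_{m+1}.
This completes the inductive step, so 7 | h_n for all n ≥ 0.

7 | h_n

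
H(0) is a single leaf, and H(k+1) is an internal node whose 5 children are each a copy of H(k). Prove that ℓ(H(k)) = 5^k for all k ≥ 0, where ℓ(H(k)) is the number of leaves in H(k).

Base case: ℓ(H(0)) = 1, and 5^0 = 1.
Assume ℓ(H(j)) = 5^j.
Then ℓ(H(j+1)) = 5·ℓ(H(j)) = 5·5^j = 5^{j+1}.
So the formula holds for j+1, and by induction ℓ(H(k)) = 5^k for all k ≥ 0.

ℓ(H(k)) = 5^k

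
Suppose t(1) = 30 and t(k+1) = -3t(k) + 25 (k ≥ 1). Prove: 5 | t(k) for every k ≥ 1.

Base case: t(1) = 30 = 5·6, so 5 | t(1).
Assume 5 | t(j), so t(j) = 5s for some integer s.
Then t(j+1) = -3t(j) + 25 = -3·(5s) + 25 = 5(-3s + 5), so 5 | t(j+1).
By induction, 5 | t(k) for all k ≥ 1.

5 | t(k)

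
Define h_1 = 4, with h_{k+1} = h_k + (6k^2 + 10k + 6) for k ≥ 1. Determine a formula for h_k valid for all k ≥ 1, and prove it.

Claim: h_k = 2k^3 + 2k^2 + 2k − 2.

Base case: h_1 = 4, and 2·1^3 + 2·1^2 + 2·1 − 2 = 4.
Assume h_m = 2m^3 + 2m^2 + 2m − 2.
Then h_{m+1} = h_m + (6m^2 + 10m + 6) = (2m^3 + 2m^2 + 2m − 2) + (6m^2 + 10m + 6) = 2m^3 + 8m^2 + 12m + 4,
and 2·(m+1)^3 + 2·(m+1)^2 + 2·(m+1) − 2 = 2m^3 + 8m^2 + 12m + 4.
By induction, h_k = 2k^3 + 2k^2 + 2k − 2 for all k ≥ 1.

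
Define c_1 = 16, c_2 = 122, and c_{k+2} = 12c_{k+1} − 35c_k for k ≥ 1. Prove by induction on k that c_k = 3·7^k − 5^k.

Base cases: c_1 = 16 and 3·7^1 − 5^1 = 16; c_2 = 122 and 3·7^2 − 5^2 = 122.
Assume c_j = 3·7^j − 5^j for all 1 ≤ j ≤ m, where m ≥ 2.
Then c_{m+1} = 12c_m − 35c_{m−1} = 12·(3·7^m − 5^m) − 35·(3·7^{m−1} − 5^{m−1}) = 3·(12·7 − 35)7^{m−1} − (12·5 − 35)5^{m−1} = 147·7^{m−1} − 25·5^{m−1} = 3·7^{m+1} − 5^{m+1}.
So the formula holds for m+1, and by strong induction c_k = 3·7^k − 5^k for all k ≥ 1.

c_k = 3·7^k − 5^k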